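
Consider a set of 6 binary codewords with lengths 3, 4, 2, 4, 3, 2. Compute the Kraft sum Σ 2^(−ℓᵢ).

0.875

With common denominator 2^4 = 16: Σ 2^(−ℓᵢ) = 2/16 + 1/16 + 4/16 + 1/16 + 2/16 + 4/16 = 14/16 = 0.875.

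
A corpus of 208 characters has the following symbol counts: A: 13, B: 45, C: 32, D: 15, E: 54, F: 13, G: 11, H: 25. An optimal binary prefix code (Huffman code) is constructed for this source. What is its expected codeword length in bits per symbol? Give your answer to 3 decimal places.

2.774 bits/symbol

Probabilities are the counts divided by 208.
Repeatedly combine the two least-probable nodes; the expected code length is the sum of the merged weights.
merge 11/208 + 1/16 → 3/26
merge 1/16 + 15/208 → 7/52
merge 3/26 + 25/208 → 49/208
merge 7/52 + 2/13 → 15/52
merge 45/208 + 49/208 → 47/104
merge 27/104 + 15/52 → 57/104
merge 47/104 + 57/104 → 1
L = 3/26 + 7/52 + 49/208 + 15/52 + 47/104 + 57/104 + 1 = 577/208 ≈ 2.774 bits/symbol.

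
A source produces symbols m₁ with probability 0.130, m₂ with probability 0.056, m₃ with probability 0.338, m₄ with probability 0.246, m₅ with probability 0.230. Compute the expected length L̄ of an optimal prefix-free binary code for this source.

Repeatedly combine the two least-probable nodes; the expected code length is the sum of the merged weights.
merge 7/125 + 13/100 → 93/500
merge 93/500 + 23/100 → 52/125
merge 123/500 + 169/500 → 73/125
merge 52/125 + 73/125 → 1
L = 93/500 + 52/125 + 73/125 + 1 = 1093/500 = 2.186 bits/symbol.

2.186 bits/symbol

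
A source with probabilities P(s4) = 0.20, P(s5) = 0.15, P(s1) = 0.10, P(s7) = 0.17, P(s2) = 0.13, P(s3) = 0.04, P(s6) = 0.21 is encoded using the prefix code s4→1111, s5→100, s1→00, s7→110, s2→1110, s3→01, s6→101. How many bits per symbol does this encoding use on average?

3.19 bits/symbol

L̄ = Σ pᵢ·ℓᵢ = 0.20·4 + 0.15·3 + 0.10·2 + 0.17·3 + 0.13·4 + 0.04·2 + 0.21·3 = 3.19 bits/symbol.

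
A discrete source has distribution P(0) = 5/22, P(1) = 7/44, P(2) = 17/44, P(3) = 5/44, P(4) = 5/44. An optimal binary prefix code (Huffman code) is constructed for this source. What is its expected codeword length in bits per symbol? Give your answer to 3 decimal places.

2.227 bits/symbol

Repeatedly combine the two least-probable nodes; the expected code length is the sum of the merged weights.
merge 5/44 + 5/44 → 5/22
merge 7/44 + 5/22 → 17/44
merge 5/22 + 17/44 → 27/44
merge 17/44 + 27/44 → 1
L = 5/22 + 17/44 + 27/44 + 1 = 49/22 ≈ 2.227 bits/symbol.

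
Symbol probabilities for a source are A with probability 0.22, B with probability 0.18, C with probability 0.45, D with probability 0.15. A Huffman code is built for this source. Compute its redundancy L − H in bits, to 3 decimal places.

Entropy H = −Σ p log₂ p ≈ 1.8548 bits.
Huffman merges: 3/20+9/50→33/100; 11/50+33/100→11/20; 9/20+11/20→1. L = 47/25 ≈ 1.8800.
L − H = 1.8800 − 1.8548 = 0.025 bits.

0.025 bits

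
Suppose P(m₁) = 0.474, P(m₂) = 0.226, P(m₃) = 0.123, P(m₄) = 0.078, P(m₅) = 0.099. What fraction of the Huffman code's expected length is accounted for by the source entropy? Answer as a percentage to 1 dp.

Entropy H = −Σ p log₂ p ≈ 1.9847 bits.
Huffman merges: 39/500+99/1000→177/1000; 123/1000+177/1000→3/10; 113/500+3/10→263/500; 237/500+263/500→1. L = 2003/1000 ≈ 2.0030.
Efficiency = H/L = 1.9847/2.0030 = 99.1%.

99.1%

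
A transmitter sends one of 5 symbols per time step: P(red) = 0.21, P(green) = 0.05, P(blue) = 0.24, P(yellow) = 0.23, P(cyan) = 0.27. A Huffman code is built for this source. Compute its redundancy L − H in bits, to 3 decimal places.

Entropy H = −Σ p log₂ p ≈ 2.1807 bits.
Huffman merges: 1/20+21/100→13/50; 23/100+6/25→47/100; 13/50+27/100→53/100; 47/100+53/100→1. L = 113/50 ≈ 2.2600.
L − H = 2.2600 − 2.1807 = 0.079 bits.

0.079 bits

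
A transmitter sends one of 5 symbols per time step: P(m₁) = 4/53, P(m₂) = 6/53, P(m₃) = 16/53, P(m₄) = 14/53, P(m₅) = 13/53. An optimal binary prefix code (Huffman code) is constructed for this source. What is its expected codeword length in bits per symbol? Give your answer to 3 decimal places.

2.189 bits/symbol

Repeatedly combine the two least-probable nodes; the expected code length is the sum of the merged weights.
merge 4/53 + 6/53 → 10/53
merge 10/53 + 13/53 → 23/53
merge 14/53 + 16/53 → 30/53
merge 23/53 + 30/53 → 1
L = 10/53 + 23/53 + 30/53 + 1 = 116/53 ≈ 2.189 bits/symbol.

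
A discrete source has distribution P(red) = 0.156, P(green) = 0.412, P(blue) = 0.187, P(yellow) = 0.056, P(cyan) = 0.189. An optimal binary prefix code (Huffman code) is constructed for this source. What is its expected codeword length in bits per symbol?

Repeatedly combine the two least-probable nodes; the expected code length is the sum of the merged weights.
merge 7/125 + 39/250 → 53/250
merge 187/1000 + 189/1000 → 47/125
merge 53/250 + 47/125 → 147/250
merge 103/250 + 147/250 → 1
L = 53/250 + 47/125 + 147/250 + 1 = 272/125 = 2.176 bits/symbol.

2.176 bits/symbol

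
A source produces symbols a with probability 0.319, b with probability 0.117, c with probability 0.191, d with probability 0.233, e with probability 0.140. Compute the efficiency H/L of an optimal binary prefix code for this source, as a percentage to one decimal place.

98.8%

Entropy H = −Σ p log₂ p ≈ 2.2310 bits.
Huffman merges: 117/1000+7/50→257/1000; 191/1000+233/1000→53/125; 257/1000+319/1000→72/125; 53/125+72/125→1. L = 2257/1000 ≈ 2.2570.
Efficiency = H/L = 2.2310/2.2570 = 98.8%.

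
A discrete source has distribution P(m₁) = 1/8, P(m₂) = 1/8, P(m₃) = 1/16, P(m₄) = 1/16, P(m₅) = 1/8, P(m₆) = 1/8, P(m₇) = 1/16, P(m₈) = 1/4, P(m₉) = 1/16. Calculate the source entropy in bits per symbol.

3 bits

Each probability is a power of 1/2, so log₂(1/p) is an integer.
H = Σ p·log₂(1/p) = 1/8·3 + 1/8·3 + 1/16·4 + 1/16·4 + 1/8·3 + 1/8·3 + 1/16·4 + 1/4·2 + 1/16·4 = 3 bits.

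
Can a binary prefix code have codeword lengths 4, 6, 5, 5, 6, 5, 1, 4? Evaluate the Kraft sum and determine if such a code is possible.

With common denominator 2^6 = 64: Σ 2^(−ℓᵢ) = 4/64 + 1/64 + 2/64 + 2/64 + 1/64 + 2/64 + 32/64 + 4/64 = 48/64 = 0.75.
Kraft's inequality requires Σ ≤ 1; here Σ = 0.75 ≤ 1, so such a prefix code exists.

0.75; yes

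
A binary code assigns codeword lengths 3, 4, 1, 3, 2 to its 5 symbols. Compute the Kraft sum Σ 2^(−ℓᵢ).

With common denominator 2^4 = 16: Σ 2^(−ℓᵢ) = 2/16 + 1/16 + 8/16 + 2/16 + 4/16 = 17/16 = 1.0625.

1.0625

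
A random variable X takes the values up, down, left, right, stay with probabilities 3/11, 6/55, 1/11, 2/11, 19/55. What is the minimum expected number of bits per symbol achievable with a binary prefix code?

Repeatedly combine the two least-probable nodes; the expected code length is the sum of the merged weights.
merge 1/11 + 6/55 → 1/5
merge 2/11 + 1/5 → 21/55
merge 3/11 + 19/55 → 34/55
merge 21/55 + 34/55 → 1
L = 1/5 + 21/55 + 34/55 + 1 = 11/5 = 2.2 bits/symbol.

2.2 bits/symbol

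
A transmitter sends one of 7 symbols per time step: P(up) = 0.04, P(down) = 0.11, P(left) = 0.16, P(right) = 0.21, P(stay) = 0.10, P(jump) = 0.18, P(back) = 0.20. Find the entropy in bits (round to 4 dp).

H = −Σ pᵢ log₂ pᵢ.
−0.04·log₂(0.04) = 0.1858
−0.11·log₂(0.11) = 0.3503
−0.16·log₂(0.16) = 0.4230
−0.21·log₂(0.21) = 0.4728
−0.10·log₂(0.10) = 0.3322
−0.18·log₂(0.18) = 0.4453
−0.20·log₂(0.20) = 0.4644
Sum ≈ 2.6738 → 2.6738 bits.

2.6738 bits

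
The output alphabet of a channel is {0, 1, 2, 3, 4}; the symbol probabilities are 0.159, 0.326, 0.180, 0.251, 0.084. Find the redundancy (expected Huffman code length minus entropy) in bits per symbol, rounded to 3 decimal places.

Entropy H = −Σ p log₂ p ≈ 2.1950 bits.
Huffman merges: 21/250+159/1000→243/1000; 9/50+243/1000→423/1000; 251/1000+163/500→577/1000; 423/1000+577/1000→1. L = 2243/1000 ≈ 2.2430.
L − H = 2.2430 − 2.1950 = 0.048 bits.

0.048 bits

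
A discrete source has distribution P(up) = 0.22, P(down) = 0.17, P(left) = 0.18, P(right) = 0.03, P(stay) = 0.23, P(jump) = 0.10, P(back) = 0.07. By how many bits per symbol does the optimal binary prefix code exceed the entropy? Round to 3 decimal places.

Entropy H = −Σ p log₂ p ≈ 2.6007 bits.
Huffman merges: 3/100+7/100→1/10; 1/10+1/10→1/5; 17/100+9/50→7/20; 1/5+11/50→21/50; 23/100+7/20→29/50; 21/50+29/50→1. L = 53/20 ≈ 2.6500.
L − H = 2.6500 − 2.6007 = 0.049 bits.

0.049 bits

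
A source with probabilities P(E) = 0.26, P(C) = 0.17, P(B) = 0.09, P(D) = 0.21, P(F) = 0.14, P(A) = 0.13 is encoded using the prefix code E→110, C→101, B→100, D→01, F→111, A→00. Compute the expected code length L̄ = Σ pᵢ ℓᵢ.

L̄ = Σ pᵢ·ℓᵢ = 0.26·3 + 0.17·3 + 0.09·3 + 0.21·2 + 0.14·3 + 0.13·2 = 2.66 bits/symbol.

2.66 bits/symbol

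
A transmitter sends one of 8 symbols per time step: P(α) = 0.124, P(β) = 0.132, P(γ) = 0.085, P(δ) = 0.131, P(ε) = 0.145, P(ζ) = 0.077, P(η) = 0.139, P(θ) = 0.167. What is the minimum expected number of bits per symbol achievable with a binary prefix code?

Repeatedly combine the two least-probable nodes; the expected code length is the sum of the merged weights.
merge 77/1000 + 17/200 → 81/500
merge 31/250 + 131/1000 → 51/200
merge 33/250 + 139/1000 → 271/1000
merge 29/200 + 81/500 → 307/1000
merge 167/1000 + 51/200 → 211/500
merge 271/1000 + 307/1000 → 289/500
merge 211/500 + 289/500 → 1
L = 81/500 + 51/200 + 271/1000 + 307/1000 + 211/500 + 289/500 + 1 = 599/200 = 2.995 bits/symbol.

2.995 bits/symbol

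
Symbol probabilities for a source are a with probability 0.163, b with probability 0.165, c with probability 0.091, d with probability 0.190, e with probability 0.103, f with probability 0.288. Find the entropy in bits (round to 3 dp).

H = −Σ pᵢ log₂ pᵢ.
−0.163·log₂(0.163) = 0.4266
−0.165·log₂(0.165) = 0.4289
−0.091·log₂(0.091) = 0.3147
−0.190·log₂(0.190) = 0.4552
−0.103·log₂(0.103) = 0.3378
−0.288·log₂(0.288) = 0.5172
Sum ≈ 2.4804 → 2.480 bits.

2.480 bits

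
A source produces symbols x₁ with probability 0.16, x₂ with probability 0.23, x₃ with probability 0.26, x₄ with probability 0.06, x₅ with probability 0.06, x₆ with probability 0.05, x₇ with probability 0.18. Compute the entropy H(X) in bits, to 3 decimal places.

2.564 bits

H = −Σ pᵢ log₂ pᵢ.
−0.16·log₂(0.16) = 0.4230
−0.23·log₂(0.23) = 0.4877
−0.26·log₂(0.26) = 0.5053
−0.06·log₂(0.06) = 0.2435
−0.06·log₂(0.06) = 0.2435
−0.05·log₂(0.05) = 0.2161
−0.18·log₂(0.18) = 0.4453
Sum ≈ 2.5644 → 2.564 bits.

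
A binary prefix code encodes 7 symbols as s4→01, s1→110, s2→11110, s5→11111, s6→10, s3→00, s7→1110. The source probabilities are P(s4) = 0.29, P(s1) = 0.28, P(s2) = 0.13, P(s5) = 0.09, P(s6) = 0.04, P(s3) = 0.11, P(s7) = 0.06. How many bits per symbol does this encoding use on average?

3.06 bits/symbol

L̄ = Σ pᵢ·ℓᵢ = 0.29·2 + 0.28·3 + 0.13·5 + 0.09·5 + 0.04·2 + 0.11·2 + 0.06·4 = 3.06 bits/symbol.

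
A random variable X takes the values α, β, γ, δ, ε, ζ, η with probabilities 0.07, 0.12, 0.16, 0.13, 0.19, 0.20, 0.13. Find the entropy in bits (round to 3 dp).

H = −Σ pᵢ log₂ pᵢ.
−0.07·log₂(0.07) = 0.2686
−0.12·log₂(0.12) = 0.3671
−0.16·log₂(0.16) = 0.4230
−0.13·log₂(0.13) = 0.3826
−0.19·log₂(0.19) = 0.4552
−0.20·log₂(0.20) = 0.4644
−0.13·log₂(0.13) = 0.3826
Sum ≈ 2.7435 → 2.744 bits.

2.744 bits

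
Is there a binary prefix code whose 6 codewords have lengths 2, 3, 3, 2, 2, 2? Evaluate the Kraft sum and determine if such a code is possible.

1.25; no

With common denominator 2^3 = 8: Σ 2^(−ℓᵢ) = 2/8 + 1/8 + 1/8 + 2/8 + 2/8 + 2/8 = 10/8 = 1.25.
Kraft's inequality requires Σ ≤ 1; here Σ = 1.25 > 1, so no such prefix code exists.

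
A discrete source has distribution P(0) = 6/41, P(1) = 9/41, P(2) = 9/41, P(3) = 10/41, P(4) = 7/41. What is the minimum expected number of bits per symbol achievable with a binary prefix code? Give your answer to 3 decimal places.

Repeatedly combine the two least-probable nodes; the expected code length is the sum of the merged weights.
merge 6/41 + 7/41 → 13/41
merge 9/41 + 9/41 → 18/41
merge 10/41 + 13/41 → 23/41
merge 18/41 + 23/41 → 1
L = 13/41 + 18/41 + 23/41 + 1 = 95/41 ≈ 2.317 bits/symbol.

2.317 bits/symbol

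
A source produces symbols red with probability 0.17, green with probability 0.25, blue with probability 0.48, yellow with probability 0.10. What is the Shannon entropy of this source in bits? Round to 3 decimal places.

1.775 bits

H = −Σ pᵢ log₂ pᵢ.
−0.17·log₂(0.17) = 0.4346
−0.25·log₂(0.25) = 0.5000
−0.48·log₂(0.48) = 0.5083
−0.10·log₂(0.10) = 0.3322
Sum ≈ 1.7750 → 1.775 bits.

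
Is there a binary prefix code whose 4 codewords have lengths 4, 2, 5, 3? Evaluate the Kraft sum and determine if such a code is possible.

0.46875; yes

With common denominator 2^5 = 32: Σ 2^(−ℓᵢ) = 2/32 + 8/32 + 1/32 + 4/32 = 15/32 = 0.46875.
Kraft's inequality requires Σ ≤ 1; here Σ = 0.46875 ≤ 1, so such a prefix code exists.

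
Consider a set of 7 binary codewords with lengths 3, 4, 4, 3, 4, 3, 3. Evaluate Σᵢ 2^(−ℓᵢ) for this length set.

0.6875

With common denominator 2^4 = 16: Σ 2^(−ℓᵢ) = 2/16 + 1/16 + 1/16 + 2/16 + 1/16 + 2/16 + 2/16 = 11/16 = 0.6875.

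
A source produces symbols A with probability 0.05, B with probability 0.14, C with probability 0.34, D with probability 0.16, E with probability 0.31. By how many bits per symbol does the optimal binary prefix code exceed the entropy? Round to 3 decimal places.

Entropy H = −Σ p log₂ p ≈ 2.0892 bits.
Huffman merges: 1/20+7/50→19/100; 4/25+19/100→7/20; 31/100+17/50→13/20; 7/20+13/20→1. L = 219/100 ≈ 2.1900.
L − H = 2.1900 − 2.0892 = 0.101 bits.

0.101 bits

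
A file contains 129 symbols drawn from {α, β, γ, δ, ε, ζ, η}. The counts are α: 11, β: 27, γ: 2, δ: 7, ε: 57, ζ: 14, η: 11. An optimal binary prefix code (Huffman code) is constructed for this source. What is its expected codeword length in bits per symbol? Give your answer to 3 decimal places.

2.326 bits/symbol

Probabilities are the counts divided by 129.
Repeatedly combine the two least-probable nodes; the expected code length is the sum of the merged weights.
merge 2/129 + 7/129 → 3/43
merge 3/43 + 11/129 → 20/129
merge 11/129 + 14/129 → 25/129
merge 20/129 + 25/129 → 15/43
merge 9/43 + 15/43 → 24/43
merge 19/43 + 24/43 → 1
L = 3/43 + 20/129 + 25/129 + 15/43 + 24/43 + 1 = 100/43 ≈ 2.326 bits/symbol.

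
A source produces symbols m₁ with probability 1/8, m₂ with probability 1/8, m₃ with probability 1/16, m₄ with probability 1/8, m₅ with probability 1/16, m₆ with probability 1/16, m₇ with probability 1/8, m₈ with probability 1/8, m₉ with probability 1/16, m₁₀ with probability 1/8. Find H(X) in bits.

Each probability is a power of 1/2, so log₂(1/p) is an integer.
H = Σ p·log₂(1/p) = 1/8·3 + 1/8·3 + 1/16·4 + 1/8·3 + 1/16·4 + 1/16·4 + 1/8·3 + 1/8·3 + 1/16·4 + 1/8·3 = 3.25 bits.

3.25 bits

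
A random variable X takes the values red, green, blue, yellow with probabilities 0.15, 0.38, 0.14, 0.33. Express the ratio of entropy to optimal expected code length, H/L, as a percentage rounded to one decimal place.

97.7%

Entropy H = −Σ p log₂ p ≈ 1.8659 bits.
Huffman merges: 7/50+3/20→29/100; 29/100+33/100→31/50; 19/50+31/50→1. L = 191/100 ≈ 1.9100.
Efficiency = H/L = 1.8659/1.9100 = 97.7%.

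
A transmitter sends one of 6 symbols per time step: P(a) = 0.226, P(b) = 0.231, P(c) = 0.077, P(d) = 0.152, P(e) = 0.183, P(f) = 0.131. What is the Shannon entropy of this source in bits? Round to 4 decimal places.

H = −Σ pᵢ log₂ pᵢ.
−0.226·log₂(0.226) = 0.4849
−0.231·log₂(0.231) = 0.4883
−0.077·log₂(0.077) = 0.2848
−0.152·log₂(0.152) = 0.4131
−0.183·log₂(0.183) = 0.4484
−0.131·log₂(0.131) = 0.3841
Sum ≈ 2.5037 → 2.5037 bits.

2.5037 bits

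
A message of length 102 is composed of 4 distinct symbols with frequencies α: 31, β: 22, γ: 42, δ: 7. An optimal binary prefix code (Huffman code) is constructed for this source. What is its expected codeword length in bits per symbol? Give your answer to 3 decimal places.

Probabilities are the counts divided by 102.
Repeatedly combine the two least-probable nodes; the expected code length is the sum of the merged weights.
merge 7/102 + 11/51 → 29/102
merge 29/102 + 31/102 → 10/17
merge 7/17 + 10/17 → 1
L = 29/102 + 10/17 + 1 = 191/102 ≈ 1.873 bits/symbol.

1.873 bits/symbol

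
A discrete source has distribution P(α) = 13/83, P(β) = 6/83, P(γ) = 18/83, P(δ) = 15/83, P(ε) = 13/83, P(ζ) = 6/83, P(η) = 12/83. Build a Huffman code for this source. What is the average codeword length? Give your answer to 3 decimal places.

2.747 bits/symbol

Repeatedly combine the two least-probable nodes; the expected code length is the sum of the merged weights.
merge 6/83 + 6/83 → 12/83
merge 12/83 + 12/83 → 24/83
merge 13/83 + 13/83 → 26/83
merge 15/83 + 18/83 → 33/83
merge 24/83 + 26/83 → 50/83
merge 33/83 + 50/83 → 1
L = 12/83 + 24/83 + 26/83 + 33/83 + 50/83 + 1 = 228/83 ≈ 2.747 bits/symbol.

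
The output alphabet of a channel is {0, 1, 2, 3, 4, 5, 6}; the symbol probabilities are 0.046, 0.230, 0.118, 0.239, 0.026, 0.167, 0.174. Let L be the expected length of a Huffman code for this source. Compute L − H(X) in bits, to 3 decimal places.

Entropy H = −Σ p log₂ p ≈ 2.5564 bits.
Huffman merges: 13/500+23/500→9/125; 9/125+59/500→19/100; 167/1000+87/500→341/1000; 19/100+23/100→21/50; 239/1000+341/1000→29/50; 21/50+29/50→1. L = 2603/1000 ≈ 2.6030.
L − H = 2.6030 − 2.5564 = 0.047 bits.

0.047 bits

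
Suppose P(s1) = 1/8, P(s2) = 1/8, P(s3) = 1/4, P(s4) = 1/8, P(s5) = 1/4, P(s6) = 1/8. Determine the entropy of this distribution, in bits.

2.5 bits

Each probability is a power of 1/2, so log₂(1/p) is an integer.
H = Σ p·log₂(1/p) = 1/8·3 + 1/8·3 + 1/4·2 + 1/8·3 + 1/4·2 + 1/8·3 = 2.5 bits.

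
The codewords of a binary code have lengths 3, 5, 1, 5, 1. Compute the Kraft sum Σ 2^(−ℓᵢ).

With common denominator 2^5 = 32: Σ 2^(−ℓᵢ) = 4/32 + 1/32 + 16/32 + 1/32 + 16/32 = 38/32 = 1.1875.

1.1875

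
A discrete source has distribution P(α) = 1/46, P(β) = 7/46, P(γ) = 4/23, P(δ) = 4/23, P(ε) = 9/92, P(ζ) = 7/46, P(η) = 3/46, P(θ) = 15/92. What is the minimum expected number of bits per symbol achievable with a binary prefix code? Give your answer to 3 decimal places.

2.913 bits/symbol

Repeatedly combine the two least-probable nodes; the expected code length is the sum of the merged weights.
merge 1/46 + 3/46 → 2/23
merge 2/23 + 9/92 → 17/92
merge 7/46 + 7/46 → 7/23
merge 15/92 + 4/23 → 31/92
merge 4/23 + 17/92 → 33/92
merge 7/23 + 31/92 → 59/92
merge 33/92 + 59/92 → 1
L = 2/23 + 17/92 + 7/23 + 31/92 + 33/92 + 59/92 + 1 = 67/23 ≈ 2.913 bits/symbol.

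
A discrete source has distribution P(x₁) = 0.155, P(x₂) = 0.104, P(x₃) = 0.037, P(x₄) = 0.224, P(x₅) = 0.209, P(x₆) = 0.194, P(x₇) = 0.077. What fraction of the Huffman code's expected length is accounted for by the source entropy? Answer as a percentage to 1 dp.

Entropy H = −Σ p log₂ p ≈ 2.6318 bits.
Huffman merges: 37/1000+77/1000→57/500; 13/125+57/500→109/500; 31/200+97/500→349/1000; 209/1000+109/500→427/1000; 28/125+349/1000→573/1000; 427/1000+573/1000→1. L = 2681/1000 ≈ 2.6810.
Efficiency = H/L = 2.6318/2.6810 = 98.2%.

98.2%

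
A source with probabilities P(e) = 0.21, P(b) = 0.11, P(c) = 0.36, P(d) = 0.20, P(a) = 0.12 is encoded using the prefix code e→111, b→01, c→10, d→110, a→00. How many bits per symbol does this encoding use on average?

2.41 bits/symbol

L̄ = Σ pᵢ·ℓᵢ = 0.21·3 + 0.11·2 + 0.36·2 + 0.20·3 + 0.12·2 = 2.41 bits/symbol.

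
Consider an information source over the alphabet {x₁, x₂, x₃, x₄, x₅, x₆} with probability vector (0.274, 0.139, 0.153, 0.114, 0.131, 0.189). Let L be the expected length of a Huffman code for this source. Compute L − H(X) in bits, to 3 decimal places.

0.020 bits

Entropy H = −Σ p log₂ p ≈ 2.5174 bits.
Huffman merges: 57/500+131/1000→49/200; 139/1000+153/1000→73/250; 189/1000+49/200→217/500; 137/500+73/250→283/500; 217/500+283/500→1. L = 2537/1000 ≈ 2.5370.
L − H = 2.5370 − 2.5174 = 0.020 bits.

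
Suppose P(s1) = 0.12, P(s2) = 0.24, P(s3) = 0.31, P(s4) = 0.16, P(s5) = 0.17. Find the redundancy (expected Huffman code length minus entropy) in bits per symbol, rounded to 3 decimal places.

0.037 bits

Entropy H = −Σ p log₂ p ≈ 2.2426 bits.
Huffman merges: 3/25+4/25→7/25; 17/100+6/25→41/100; 7/25+31/100→59/100; 41/100+59/100→1. L = 57/25 ≈ 2.2800.
L − H = 2.2800 − 2.2426 = 0.037 bits.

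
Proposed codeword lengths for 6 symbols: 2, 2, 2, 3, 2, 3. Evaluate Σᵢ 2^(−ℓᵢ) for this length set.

With common denominator 2^3 = 8: Σ 2^(−ℓᵢ) = 2/8 + 2/8 + 2/8 + 1/8 + 2/8 + 1/8 = 10/8 = 1.25.

1.25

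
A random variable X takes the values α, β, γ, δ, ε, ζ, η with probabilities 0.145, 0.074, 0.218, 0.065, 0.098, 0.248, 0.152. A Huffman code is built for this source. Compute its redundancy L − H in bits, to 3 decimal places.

0.015 bits

Entropy H = −Σ p log₂ p ≈ 2.6577 bits.
Huffman merges: 13/200+37/500→139/1000; 49/500+139/1000→237/1000; 29/200+19/125→297/1000; 109/500+237/1000→91/200; 31/125+297/1000→109/200; 91/200+109/200→1. L = 2673/1000 ≈ 2.6730.
L − H = 2.6730 − 2.6577 = 0.015 bits.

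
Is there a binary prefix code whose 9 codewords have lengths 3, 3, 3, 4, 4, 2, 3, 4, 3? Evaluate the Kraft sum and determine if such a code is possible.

With common denominator 2^4 = 16: Σ 2^(−ℓᵢ) = 2/16 + 2/16 + 2/16 + 1/16 + 1/16 + 4/16 + 2/16 + 1/16 + 2/16 = 17/16 = 1.0625.
Kraft's inequality requires Σ ≤ 1; here Σ = 1.0625 > 1, so no such prefix code exists.

1.0625; no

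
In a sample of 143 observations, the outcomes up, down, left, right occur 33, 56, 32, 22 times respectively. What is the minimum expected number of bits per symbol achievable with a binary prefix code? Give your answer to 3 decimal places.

1.986 bits/symbol

Probabilities are the counts divided by 143.
Repeatedly combine the two least-probable nodes; the expected code length is the sum of the merged weights.
merge 2/13 + 32/143 → 54/143
merge 3/13 + 54/143 → 87/143
merge 56/143 + 87/143 → 1
L = 54/143 + 87/143 + 1 = 284/143 ≈ 1.986 bits/symbol.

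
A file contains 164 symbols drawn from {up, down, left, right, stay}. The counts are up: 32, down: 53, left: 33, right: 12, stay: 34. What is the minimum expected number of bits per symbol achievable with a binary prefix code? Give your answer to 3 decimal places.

Probabilities are the counts divided by 164.
Repeatedly combine the two least-probable nodes; the expected code length is the sum of the merged weights.
merge 3/41 + 8/41 → 11/41
merge 33/164 + 17/82 → 67/164
merge 11/41 + 53/164 → 97/164
merge 67/164 + 97/164 → 1
L = 11/41 + 67/164 + 97/164 + 1 = 93/41 ≈ 2.268 bits/symbol.

2.268 bits/symbol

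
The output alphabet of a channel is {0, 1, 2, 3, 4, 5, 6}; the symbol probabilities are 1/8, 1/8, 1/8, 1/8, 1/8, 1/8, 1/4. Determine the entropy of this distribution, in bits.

2.75 bits

Each probability is a power of 1/2, so log₂(1/p) is an integer.
H = Σ p·log₂(1/p) = 1/8·3 + 1/8·3 + 1/8·3 + 1/8·3 + 1/8·3 + 1/8·3 + 1/4·2 = 2.75 bits.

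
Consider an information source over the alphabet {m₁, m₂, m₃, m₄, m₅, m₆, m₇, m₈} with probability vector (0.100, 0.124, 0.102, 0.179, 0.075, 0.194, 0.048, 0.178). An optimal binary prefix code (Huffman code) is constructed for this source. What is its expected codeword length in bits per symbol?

2.929 bits/symbol

Repeatedly combine the two least-probable nodes; the expected code length is the sum of the merged weights.
merge 6/125 + 3/40 → 123/1000
merge 1/10 + 51/500 → 101/500
merge 123/1000 + 31/250 → 247/1000
merge 89/500 + 179/1000 → 357/1000
merge 97/500 + 101/500 → 99/250
merge 247/1000 + 357/1000 → 151/250
merge 99/250 + 151/250 → 1
L = 123/1000 + 101/500 + 247/1000 + 357/1000 + 99/250 + 151/250 + 1 = 2929/1000 = 2.929 bits/symbol.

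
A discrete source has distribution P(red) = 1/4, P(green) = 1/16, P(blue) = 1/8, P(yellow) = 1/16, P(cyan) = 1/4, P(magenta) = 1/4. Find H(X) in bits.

2.375 bits

Each probability is a power of 1/2, so log₂(1/p) is an integer.
H = Σ p·log₂(1/p) = 1/4·2 + 1/16·4 + 1/8·3 + 1/16·4 + 1/4·2 + 1/4·2 = 2.375 bits.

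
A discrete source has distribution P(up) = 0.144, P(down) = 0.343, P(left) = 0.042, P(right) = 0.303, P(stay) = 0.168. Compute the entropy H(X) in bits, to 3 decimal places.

2.078 bits

H = −Σ pᵢ log₂ pᵢ.
−0.144·log₂(0.144) = 0.4026
−0.343·log₂(0.343) = 0.5295
−0.042·log₂(0.042) = 0.1921
−0.303·log₂(0.303) = 0.5220
−0.168·log₂(0.168) = 0.4323
Sum ≈ 2.0785 → 2.078 bits.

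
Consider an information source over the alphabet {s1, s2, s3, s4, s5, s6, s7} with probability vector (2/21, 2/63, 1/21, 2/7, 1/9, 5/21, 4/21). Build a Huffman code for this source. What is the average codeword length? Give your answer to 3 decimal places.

Repeatedly combine the two least-probable nodes; the expected code length is the sum of the merged weights.
merge 2/63 + 1/21 → 5/63
merge 5/63 + 2/21 → 11/63
merge 1/9 + 11/63 → 2/7
merge 4/21 + 5/21 → 3/7
merge 2/7 + 2/7 → 4/7
merge 3/7 + 4/7 → 1
L = 5/63 + 11/63 + 2/7 + 3/7 + 4/7 + 1 = 160/63 ≈ 2.540 bits/symbol.

2.540 bits/symbol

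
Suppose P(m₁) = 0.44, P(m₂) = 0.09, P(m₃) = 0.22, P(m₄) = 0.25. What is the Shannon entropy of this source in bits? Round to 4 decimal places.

1.8144 bits

H = −Σ pᵢ log₂ pᵢ.
−0.44·log₂(0.44) = 0.5211
−0.09·log₂(0.09) = 0.3127
−0.22·log₂(0.22) = 0.4806
−0.25·log₂(0.25) = 0.5000
Sum ≈ 1.8144 → 1.8144 bits.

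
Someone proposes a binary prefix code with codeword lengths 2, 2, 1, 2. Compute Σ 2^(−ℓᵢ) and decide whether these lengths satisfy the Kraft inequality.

With common denominator 2^2 = 4: Σ 2^(−ℓᵢ) = 1/4 + 1/4 + 2/4 + 1/4 = 5/4 = 1.25.
Kraft's inequality requires Σ ≤ 1; here Σ = 1.25 > 1, so no such prefix code exists.

1.25; no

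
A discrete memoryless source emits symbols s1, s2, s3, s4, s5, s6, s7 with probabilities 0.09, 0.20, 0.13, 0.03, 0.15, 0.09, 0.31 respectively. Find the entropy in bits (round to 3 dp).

H = −Σ pᵢ log₂ pᵢ.
−0.09·log₂(0.09) = 0.3127
−0.20·log₂(0.20) = 0.4644
−0.13·log₂(0.13) = 0.3826
−0.03·log₂(0.03) = 0.1518
−0.15·log₂(0.15) = 0.4105
−0.09·log₂(0.09) = 0.3127
−0.31·log₂(0.31) = 0.5238
Sum ≈ 2.5584 → 2.558 bits.

2.558 bits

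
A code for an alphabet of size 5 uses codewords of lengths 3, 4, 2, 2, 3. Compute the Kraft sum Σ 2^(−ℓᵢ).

0.8125

With common denominator 2^4 = 16: Σ 2^(−ℓᵢ) = 2/16 + 1/16 + 4/16 + 4/16 + 2/16 = 13/16 = 0.8125.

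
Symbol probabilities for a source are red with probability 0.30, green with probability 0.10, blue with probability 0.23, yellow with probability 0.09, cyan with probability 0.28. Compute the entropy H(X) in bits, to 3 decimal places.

2.168 bits

H = −Σ pᵢ log₂ pᵢ.
−0.30·log₂(0.30) = 0.5211
−0.10·log₂(0.10) = 0.3322
−0.23·log₂(0.23) = 0.4877
−0.09·log₂(0.09) = 0.3127
−0.28·log₂(0.28) = 0.5142
Sum ≈ 2.1678 → 2.168 bits.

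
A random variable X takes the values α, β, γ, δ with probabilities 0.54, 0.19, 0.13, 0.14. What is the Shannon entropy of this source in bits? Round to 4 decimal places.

H = −Σ pᵢ log₂ pᵢ.
−0.54·log₂(0.54) = 0.4800
−0.19·log₂(0.19) = 0.4552
−0.13·log₂(0.13) = 0.3826
−0.14·log₂(0.14) = 0.3971
Sum ≈ 1.7150 → 1.7150 bits.

1.7150 bits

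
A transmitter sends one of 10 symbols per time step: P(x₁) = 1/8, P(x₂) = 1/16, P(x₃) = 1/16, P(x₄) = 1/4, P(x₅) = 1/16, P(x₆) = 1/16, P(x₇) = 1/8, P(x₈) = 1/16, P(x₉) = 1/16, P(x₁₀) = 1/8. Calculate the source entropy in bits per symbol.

Each probability is a power of 1/2, so log₂(1/p) is an integer.
H = Σ p·log₂(1/p) = 1/8·3 + 1/16·4 + 1/16·4 + 1/4·2 + 1/16·4 + 1/16·4 + 1/8·3 + 1/16·4 + 1/16·4 + 1/8·3 = 3.125 bits.

3.125 bits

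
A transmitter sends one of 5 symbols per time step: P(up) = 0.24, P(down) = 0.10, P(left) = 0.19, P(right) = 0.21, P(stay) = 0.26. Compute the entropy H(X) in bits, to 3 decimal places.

2.260 bits

H = −Σ pᵢ log₂ pᵢ.
−0.24·log₂(0.24) = 0.4941
−0.10·log₂(0.10) = 0.3322
−0.19·log₂(0.19) = 0.4552
−0.21·log₂(0.21) = 0.4728
−0.26·log₂(0.26) = 0.5053
Sum ≈ 2.2597 → 2.260 bits.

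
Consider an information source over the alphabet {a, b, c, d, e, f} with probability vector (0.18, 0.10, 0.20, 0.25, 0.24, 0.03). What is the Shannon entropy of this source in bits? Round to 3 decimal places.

H = −Σ pᵢ log₂ pᵢ.
−0.18·log₂(0.18) = 0.4453
−0.10·log₂(0.10) = 0.3322
−0.20·log₂(0.20) = 0.4644
−0.25·log₂(0.25) = 0.5000
−0.24·log₂(0.24) = 0.4941
−0.03·log₂(0.03) = 0.1518
Sum ≈ 2.3878 → 2.388 bits.

2.388 bits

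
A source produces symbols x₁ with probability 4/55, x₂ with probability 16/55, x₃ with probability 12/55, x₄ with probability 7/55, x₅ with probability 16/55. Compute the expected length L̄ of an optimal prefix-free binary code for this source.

Repeatedly combine the two least-probable nodes; the expected code length is the sum of the merged weights.
merge 4/55 + 7/55 → 1/5
merge 1/5 + 12/55 → 23/55
merge 16/55 + 16/55 → 32/55
merge 23/55 + 32/55 → 1
L = 1/5 + 23/55 + 32/55 + 1 = 11/5 = 2.2 bits/symbol.

2.2 bits/symbol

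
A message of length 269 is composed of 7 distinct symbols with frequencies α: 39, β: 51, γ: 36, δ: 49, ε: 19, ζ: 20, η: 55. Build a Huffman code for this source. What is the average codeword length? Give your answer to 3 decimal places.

Probabilities are the counts divided by 269.
Repeatedly combine the two least-probable nodes; the expected code length is the sum of the merged weights.
merge 19/269 + 20/269 → 39/269
merge 36/269 + 39/269 → 75/269
merge 39/269 + 49/269 → 88/269
merge 51/269 + 55/269 → 106/269
merge 75/269 + 88/269 → 163/269
merge 106/269 + 163/269 → 1
L = 39/269 + 75/269 + 88/269 + 106/269 + 163/269 + 1 = 740/269 ≈ 2.751 bits/symbol.

2.751 bits/symbol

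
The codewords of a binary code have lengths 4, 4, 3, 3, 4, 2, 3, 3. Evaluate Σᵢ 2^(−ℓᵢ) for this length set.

0.9375

With common denominator 2^4 = 16: Σ 2^(−ℓᵢ) = 1/16 + 1/16 + 2/16 + 2/16 + 1/16 + 4/16 + 2/16 + 2/16 = 15/16 = 0.9375.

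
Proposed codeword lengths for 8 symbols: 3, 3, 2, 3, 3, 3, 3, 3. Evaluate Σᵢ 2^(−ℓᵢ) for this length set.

1.125

With common denominator 2^3 = 8: Σ 2^(−ℓᵢ) = 1/8 + 1/8 + 2/8 + 1/8 + 1/8 + 1/8 + 1/8 + 1/8 = 9/8 = 1.125.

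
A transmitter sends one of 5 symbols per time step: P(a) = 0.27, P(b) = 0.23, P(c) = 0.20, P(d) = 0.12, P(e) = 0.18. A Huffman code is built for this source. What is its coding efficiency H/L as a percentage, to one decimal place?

Entropy H = −Σ p log₂ p ≈ 2.2744 bits.
Huffman merges: 3/25+9/50→3/10; 1/5+23/100→43/100; 27/100+3/10→57/100; 43/100+57/100→1. L = 23/10 ≈ 2.3000.
Efficiency = H/L = 2.2744/2.3000 = 98.9%.

98.9%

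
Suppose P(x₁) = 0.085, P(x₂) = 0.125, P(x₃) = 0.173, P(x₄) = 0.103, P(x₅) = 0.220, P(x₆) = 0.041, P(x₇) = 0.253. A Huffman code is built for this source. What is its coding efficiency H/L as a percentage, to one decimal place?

98.9%

Entropy H = −Σ p log₂ p ≈ 2.6241 bits.
Huffman merges: 41/1000+17/200→63/500; 103/1000+1/8→57/250; 63/500+173/1000→299/1000; 11/50+57/250→56/125; 253/1000+299/1000→69/125; 56/125+69/125→1. L = 2653/1000 ≈ 2.6530.
Efficiency = H/L = 2.6241/2.6530 = 98.9%.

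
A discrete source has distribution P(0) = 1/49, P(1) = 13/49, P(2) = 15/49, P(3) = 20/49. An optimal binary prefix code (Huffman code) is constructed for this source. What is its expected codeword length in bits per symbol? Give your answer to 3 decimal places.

1.878 bits/symbol

Repeatedly combine the two least-probable nodes; the expected code length is the sum of the merged weights.
merge 1/49 + 13/49 → 2/7
merge 2/7 + 15/49 → 29/49
merge 20/49 + 29/49 → 1
L = 2/7 + 29/49 + 1 = 92/49 ≈ 1.878 bits/symbol.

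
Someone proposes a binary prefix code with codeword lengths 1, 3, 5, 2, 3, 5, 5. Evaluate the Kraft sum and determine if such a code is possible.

1.09375; no

With common denominator 2^5 = 32: Σ 2^(−ℓᵢ) = 16/32 + 4/32 + 1/32 + 8/32 + 4/32 + 1/32 + 1/32 = 35/32 = 1.09375.
Kraft's inequality requires Σ ≤ 1; here Σ = 1.09375 > 1, so no such prefix code exists.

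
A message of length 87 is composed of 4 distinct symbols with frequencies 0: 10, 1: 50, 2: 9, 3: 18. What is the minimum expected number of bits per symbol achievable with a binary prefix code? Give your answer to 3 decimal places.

Probabilities are the counts divided by 87.
Repeatedly combine the two least-probable nodes; the expected code length is the sum of the merged weights.
merge 3/29 + 10/87 → 19/87
merge 6/29 + 19/87 → 37/87
merge 37/87 + 50/87 → 1
L = 19/87 + 37/87 + 1 = 143/87 ≈ 1.644 bits/symbol.

1.644 bits/symbol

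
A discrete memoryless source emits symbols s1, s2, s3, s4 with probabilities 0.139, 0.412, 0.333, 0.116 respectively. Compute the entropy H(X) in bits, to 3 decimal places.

H = −Σ pᵢ log₂ pᵢ.
−0.139·log₂(0.139) = 0.3957
−0.412·log₂(0.412) = 0.5271
−0.333·log₂(0.333) = 0.5283
−0.116·log₂(0.116) = 0.3605
Sum ≈ 1.8116 → 1.812 bits.

1.812 bits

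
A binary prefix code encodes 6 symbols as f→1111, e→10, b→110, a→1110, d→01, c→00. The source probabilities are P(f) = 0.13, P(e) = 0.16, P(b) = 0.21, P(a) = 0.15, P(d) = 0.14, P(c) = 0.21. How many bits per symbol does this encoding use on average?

L̄ = Σ pᵢ·ℓᵢ = 0.13·4 + 0.16·2 + 0.21·3 + 0.15·4 + 0.14·2 + 0.21·2 = 2.77 bits/symbol.

2.77 bits/symbol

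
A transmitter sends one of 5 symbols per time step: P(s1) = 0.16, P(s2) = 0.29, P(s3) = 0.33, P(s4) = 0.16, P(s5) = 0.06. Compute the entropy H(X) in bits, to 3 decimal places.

2.135 bits

H = −Σ pᵢ log₂ pᵢ.
−0.16·log₂(0.16) = 0.4230
−0.29·log₂(0.29) = 0.5179
−0.33·log₂(0.33) = 0.5278
−0.16·log₂(0.16) = 0.4230
−0.06·log₂(0.06) = 0.2435
Sum ≈ 2.1353 → 2.135 bits.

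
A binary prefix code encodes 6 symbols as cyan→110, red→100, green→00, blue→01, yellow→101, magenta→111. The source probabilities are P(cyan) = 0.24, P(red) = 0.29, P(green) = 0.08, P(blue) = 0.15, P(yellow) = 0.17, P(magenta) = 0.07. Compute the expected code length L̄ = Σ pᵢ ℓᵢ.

2.77 bits/symbol

L̄ = Σ pᵢ·ℓᵢ = 0.24·3 + 0.29·3 + 0.08·2 + 0.15·2 + 0.17·3 + 0.07·3 = 2.77 bits/symbol.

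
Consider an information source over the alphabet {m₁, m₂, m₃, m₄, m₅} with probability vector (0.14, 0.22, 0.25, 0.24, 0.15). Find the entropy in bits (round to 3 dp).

H = −Σ pᵢ log₂ pᵢ.
−0.14·log₂(0.14) = 0.3971
−0.22·log₂(0.22) = 0.4806
−0.25·log₂(0.25) = 0.5000
−0.24·log₂(0.24) = 0.4941
−0.15·log₂(0.15) = 0.4105
Sum ≈ 2.2824 → 2.282 bits.

2.282 bits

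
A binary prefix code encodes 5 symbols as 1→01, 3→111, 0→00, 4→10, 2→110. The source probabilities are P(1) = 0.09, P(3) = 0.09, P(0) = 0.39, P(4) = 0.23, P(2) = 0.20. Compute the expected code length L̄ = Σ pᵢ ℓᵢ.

L̄ = Σ pᵢ·ℓᵢ = 0.09·2 + 0.09·3 + 0.39·2 + 0.23·2 + 0.20·3 = 2.29 bits/symbol.

2.29 bits/symbol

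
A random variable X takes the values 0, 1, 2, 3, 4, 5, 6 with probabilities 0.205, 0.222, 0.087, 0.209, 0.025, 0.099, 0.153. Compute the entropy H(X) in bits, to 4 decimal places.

2.6070 bits

H = −Σ pᵢ log₂ pᵢ.
−0.205·log₂(0.205) = 0.4687
−0.222·log₂(0.222) = 0.4820
−0.087·log₂(0.087) = 0.3065
−0.209·log₂(0.209) = 0.4720
−0.025·log₂(0.025) = 0.1330
−0.099·log₂(0.099) = 0.3303
−0.153·log₂(0.153) = 0.4144
Sum ≈ 2.6070 → 2.6070 bits.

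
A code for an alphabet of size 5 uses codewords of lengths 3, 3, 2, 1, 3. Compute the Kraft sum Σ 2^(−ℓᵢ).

1.125

With common denominator 2^3 = 8: Σ 2^(−ℓᵢ) = 1/8 + 1/8 + 2/8 + 4/8 + 1/8 = 9/8 = 1.125.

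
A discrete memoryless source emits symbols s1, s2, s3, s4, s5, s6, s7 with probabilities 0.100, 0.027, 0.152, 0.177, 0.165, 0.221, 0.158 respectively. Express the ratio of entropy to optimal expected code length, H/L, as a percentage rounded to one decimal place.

Entropy H = −Σ p log₂ p ≈ 2.6590 bits.
Huffman merges: 27/1000+1/10→127/1000; 127/1000+19/125→279/1000; 79/500+33/200→323/1000; 177/1000+221/1000→199/500; 279/1000+323/1000→301/500; 199/500+301/500→1. L = 2729/1000 ≈ 2.7290.
Efficiency = H/L = 2.6590/2.7290 = 97.4%.

97.4%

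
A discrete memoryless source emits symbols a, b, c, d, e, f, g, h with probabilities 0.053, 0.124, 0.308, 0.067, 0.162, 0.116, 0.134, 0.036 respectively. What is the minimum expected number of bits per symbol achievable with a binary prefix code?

Repeatedly combine the two least-probable nodes; the expected code length is the sum of the merged weights.
merge 9/250 + 53/1000 → 89/1000
merge 67/1000 + 89/1000 → 39/250
merge 29/250 + 31/250 → 6/25
merge 67/500 + 39/250 → 29/100
merge 81/500 + 6/25 → 201/500
merge 29/100 + 77/250 → 299/500
merge 201/500 + 299/500 → 1
L = 89/1000 + 39/250 + 6/25 + 29/100 + 201/500 + 299/500 + 1 = 111/40 = 2.775 bits/symbol.

2.775 bits/symbol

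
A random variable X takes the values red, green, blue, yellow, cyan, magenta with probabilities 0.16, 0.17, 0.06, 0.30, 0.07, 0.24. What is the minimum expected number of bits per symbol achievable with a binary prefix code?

Repeatedly combine the two least-probable nodes; the expected code length is the sum of the merged weights.
merge 3/50 + 7/100 → 13/100
merge 13/100 + 4/25 → 29/100
merge 17/100 + 6/25 → 41/100
merge 29/100 + 3/10 → 59/100
merge 41/100 + 59/100 → 1
L = 13/100 + 29/100 + 41/100 + 59/100 + 1 = 121/50 = 2.42 bits/symbol.

2.42 bits/symbol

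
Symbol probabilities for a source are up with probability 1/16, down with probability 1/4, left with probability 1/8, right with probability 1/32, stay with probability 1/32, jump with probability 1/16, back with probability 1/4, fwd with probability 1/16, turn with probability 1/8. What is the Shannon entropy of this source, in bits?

2.8125 bits

Each probability is a power of 1/2, so log₂(1/p) is an integer.
H = Σ p·log₂(1/p) = 1/16·4 + 1/4·2 + 1/8·3 + 1/32·5 + 1/32·5 + 1/16·4 + 1/4·2 + 1/16·4 + 1/8·3 = 2.8125 bits.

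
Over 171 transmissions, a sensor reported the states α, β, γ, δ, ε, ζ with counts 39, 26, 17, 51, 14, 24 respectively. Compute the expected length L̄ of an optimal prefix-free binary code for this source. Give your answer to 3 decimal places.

Probabilities are the counts divided by 171.
Repeatedly combine the two least-probable nodes; the expected code length is the sum of the merged weights.
merge 14/171 + 17/171 → 31/171
merge 8/57 + 26/171 → 50/171
merge 31/171 + 13/57 → 70/171
merge 50/171 + 17/57 → 101/171
merge 70/171 + 101/171 → 1
L = 31/171 + 50/171 + 70/171 + 101/171 + 1 = 47/19 ≈ 2.474 bits/symbol.

2.474 bits/symbol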